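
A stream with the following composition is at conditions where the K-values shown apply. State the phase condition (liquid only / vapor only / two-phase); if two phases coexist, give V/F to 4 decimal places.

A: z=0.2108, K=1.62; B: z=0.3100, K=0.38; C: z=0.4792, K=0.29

ΣzᵢKᵢ = 0.5983; Σzᵢ/Kᵢ = 2.5983.
Since ΣzᵢKᵢ < 1 the mixture is below its bubble point — single liquid phase.

liquid only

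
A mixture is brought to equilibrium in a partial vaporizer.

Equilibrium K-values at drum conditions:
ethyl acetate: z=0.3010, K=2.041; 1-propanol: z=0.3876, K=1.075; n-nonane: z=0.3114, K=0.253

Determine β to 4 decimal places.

Newton–Raphson from β = 0.5:
  β = 0.5000: g = -0.13720, g' = -0.5858 → β = 0.2658
  β = 0.2658: g = -0.01631, g' = -0.4727 → β = 0.2313
  β = 0.2313: g = -0.00009, g' = -0.4679 → β = 0.2311
Converged at β = 0.2311.

β = 0.2311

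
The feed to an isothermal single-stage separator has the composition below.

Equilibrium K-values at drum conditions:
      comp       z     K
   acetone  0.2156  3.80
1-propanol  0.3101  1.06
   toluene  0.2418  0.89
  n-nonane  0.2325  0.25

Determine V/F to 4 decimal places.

V/F = 0.4406

Rachford–Rice: g(V/F) = Σ zᵢ(Kᵢ−1)/(1+V/F(Kᵢ−1)) = 0.
g(0) = ΣzᵢKᵢ − 1 = 0.4213 and g(1) = 1 − Σzᵢ/Kᵢ = -0.5510, so a root lies in (0, 1).
Newton–Raphson from V/F = 0.5:
  V/F = 0.5000: g = -0.03755, g' = -0.6326 → V/F = 0.4406
Converged at V/F = 0.4406.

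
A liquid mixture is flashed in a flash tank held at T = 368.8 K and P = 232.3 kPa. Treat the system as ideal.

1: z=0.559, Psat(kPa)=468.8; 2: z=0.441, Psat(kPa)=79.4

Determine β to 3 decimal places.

Raoult's law: Kᵢ = Pᵢˢᵃᵗ/P = Pᵢˢᵃᵗ/232.3.
  K_1 = 468.8/232.3 = 2.01808, K_2 = 79.4/232.3 = 0.34180
Newton–Raphson from β = 0.5:
  β = 0.500: g = -0.0555, g' = -0.679 → β = 0.418
  β = 0.418: g = -0.0014, g' = -0.649 → β = 0.416
Converged at β = 0.416.

β = 0.416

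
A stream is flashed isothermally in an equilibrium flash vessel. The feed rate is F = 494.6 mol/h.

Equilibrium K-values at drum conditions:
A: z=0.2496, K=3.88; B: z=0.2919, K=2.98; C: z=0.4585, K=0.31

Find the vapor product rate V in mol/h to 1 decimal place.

Material balance + equilibrium reduce to Σ zᵢ(Kᵢ−1)/(1+ψ(Kᵢ−1)) = 0.
Check two-phase: ΣzᵢKᵢ = 1.9804 > 1 and Σzᵢ/Kᵢ = 1.6413 > 1, so g(0) = 0.9804 > 0 and g(1) = -0.6413 < 0.
Newton iteration, ψ⁰ = 0.5:
  ψ = 0.5000: g = 0.10204, g' = -1.1455 → ψ = 0.5891
  ψ = 0.5891: g = 0.00035, g' = -1.1482 → ψ = 0.5894
Converged at ψ = 0.5894.
Then V = ψ·F = 0.5894·494.6 = 291.5 mol/h and L = F − V = 203.1 mol/h.

V = 291.5 mol/h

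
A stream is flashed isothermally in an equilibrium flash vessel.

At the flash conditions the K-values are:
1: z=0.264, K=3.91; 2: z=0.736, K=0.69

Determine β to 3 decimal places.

Binary case is linear: z₁(K₁−1)(1+β(K₂−1)) + z₂(K₂−1)(1+β(K₁−1)) = 0
⇒ β = [z₁(K₁−1)+z₂(K₂−1)] / [−(K₁−1)(K₂−1)] = 0.5401/0.9021 = 0.599

β = 0.599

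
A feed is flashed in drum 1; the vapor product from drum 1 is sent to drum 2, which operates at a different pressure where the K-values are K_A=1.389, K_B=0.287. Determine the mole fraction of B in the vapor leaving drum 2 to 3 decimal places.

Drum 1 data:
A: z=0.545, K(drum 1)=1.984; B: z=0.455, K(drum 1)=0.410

Drum 1:
Material balance + equilibrium reduce to Σ zᵢ(Kᵢ−1)/(1+ψ₁(Kᵢ−1)) = 0.
Feasibility: ΣzᵢKᵢ = 1.268, Σzᵢ/Kᵢ = 1.384 — both > 1, two phases present.
Binary case is linear: z₁(K₁−1)(1+ψ₁(K₂−1)) + z₂(K₂−1)(1+ψ₁(K₁−1)) = 0
⇒ ψ₁ = [z₁(K₁−1)+z₂(K₂−1)] / [−(K₁−1)(K₂−1)] = 0.2678/0.5806 = 0.461
Drum-1 compositions:
  A: x = 0.375, y = 0.744
  B: x = 0.625, y = 0.256
Drum-2 feed = drum-1 vapor: z₂ = (0.7437, 0.2563).
Drum 2:
Let ψ₂ = V/F and solve Σ zᵢ(Kᵢ−1)/(1+ψ₂(Kᵢ−1)) = 0.
Check two-phase: ΣzᵢKᵢ = 1.107 > 1 and Σzᵢ/Kᵢ = 1.428 > 1, so g(0) = 0.107 > 0 and g(1) = -0.428 < 0.
Newton iteration, ψ₂⁰ = 0.5:
  ψ₂ = 0.500: g = -0.0418, g' = -0.394 → ψ₂ = 0.394
  ψ₂ = 0.394: g = -0.0032, g' = -0.337 → ψ₂ = 0.384
Converged at ψ₂ = 0.384.
  A: x = 0.647, y = 0.899
  B: x = 0.353, y = 0.101

y_B (drum 2) = 0.101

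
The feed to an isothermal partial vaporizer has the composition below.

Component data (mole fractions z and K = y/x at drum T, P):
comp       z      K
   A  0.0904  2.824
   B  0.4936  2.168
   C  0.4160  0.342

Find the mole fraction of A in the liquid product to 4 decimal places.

x_A = 0.0449

Rachford–Rice: g(V/F) = Σ zᵢ(Kᵢ−1)/(1+V/F(Kᵢ−1)) = 0.
g(0) = ΣzᵢKᵢ − 1 = 0.4677 and g(1) = 1 − Σzᵢ/Kᵢ = -0.4761, so a root lies in (0, 1).
Newton iteration, V/F⁰ = 0.5:
  V/F = 0.5000: g = 0.04227, g' = -0.7507 → V/F = 0.5563
  V/F = 0.5563: g = -0.00048, g' = -0.7697 → V/F = 0.5557
Converged at V/F = 0.5557.
Compositions from xᵢ = zᵢ/(1+V/F(Kᵢ−1)), yᵢ = Kᵢxᵢ:
  A: x = 0.0449, y = 0.1268
  B: x = 0.2993, y = 0.6489
  C: x = 0.6558, y = 0.2243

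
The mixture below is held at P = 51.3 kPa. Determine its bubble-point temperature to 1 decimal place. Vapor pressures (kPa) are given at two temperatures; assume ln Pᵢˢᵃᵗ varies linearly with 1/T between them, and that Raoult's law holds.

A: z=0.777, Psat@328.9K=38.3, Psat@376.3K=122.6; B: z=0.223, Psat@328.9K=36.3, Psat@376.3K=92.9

Bubble-point temperature: ΣzᵢPᵢˢᵃᵗ(T) = P. Interpolate ln Pᵢˢᵃᵗ = aᵢ + bᵢ/T.
  T = 328.9 K: ΣzᵢPᵢˢᵃᵗ = 37.85 kPa
  T = 376.3 K: ΣzᵢPᵢˢᵃᵗ = 115.98 kPa
  T = 352.6 K: ΣzᵢPᵢˢᵃᵗ = 68.73 kPa
  T = 340.8 K: ΣzᵢPᵢˢᵃᵗ = 51.59 kPa
  T = 334.9 K: ΣzᵢPᵢˢᵃᵗ = 44.37 kPa
  T = 337.9 K: ΣzᵢPᵢˢᵃᵗ = 47.93 kPa
Interpolating between 337.9 K and 340.8 K gives T ≈ 340.6 K.

T = 340.6 K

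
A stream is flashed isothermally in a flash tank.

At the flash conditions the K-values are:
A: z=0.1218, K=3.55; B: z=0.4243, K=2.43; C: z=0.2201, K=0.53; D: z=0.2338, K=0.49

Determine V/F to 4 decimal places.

Rachford–Rice: g(V/F) = Σ zᵢ(Kᵢ−1)/(1+V/F(Kᵢ−1)) = 0.
g(0) = ΣzᵢKᵢ − 1 = 0.6947 and g(1) = 1 − Σzᵢ/Kᵢ = -0.1013, so a root lies in (0, 1).
Newton iteration, V/F⁰ = 0.55:
  V/F = 0.5500: g = 0.16367, g' = -0.6150 → V/F = 0.8162
  V/F = 0.8162: g = 0.00871, g' = -0.5746 → V/F = 0.8313
Converged at V/F = 0.8313.

V/F = 0.8313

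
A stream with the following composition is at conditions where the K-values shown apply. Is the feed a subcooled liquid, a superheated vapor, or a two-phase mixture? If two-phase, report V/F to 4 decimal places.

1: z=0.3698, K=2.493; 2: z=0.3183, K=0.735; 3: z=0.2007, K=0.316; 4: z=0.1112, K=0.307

two-phase, V/F = 0.3304

ΣzᵢKᵢ = 1.2534; Σzᵢ/Kᵢ = 1.5787.
Both exceed 1, so a two-phase solution exists.
Newton iteration, ψ⁰ = 0.5:
  ψ = 0.5000: g = -0.10766, g' = -0.6419 → ψ = 0.3323
  ψ = 0.3323: g = -0.00122, g' = -0.6425 → ψ = 0.3304
Converged at ψ = 0.3304.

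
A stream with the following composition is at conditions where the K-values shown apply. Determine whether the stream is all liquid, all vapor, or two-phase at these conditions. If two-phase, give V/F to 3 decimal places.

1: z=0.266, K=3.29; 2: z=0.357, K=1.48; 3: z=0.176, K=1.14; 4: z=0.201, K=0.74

ΣzᵢKᵢ = 1.753; Σzᵢ/Kᵢ = 0.748.
Since Σzᵢ/Kᵢ < 1 the mixture is above its dew point — single vapor phase.

all vapor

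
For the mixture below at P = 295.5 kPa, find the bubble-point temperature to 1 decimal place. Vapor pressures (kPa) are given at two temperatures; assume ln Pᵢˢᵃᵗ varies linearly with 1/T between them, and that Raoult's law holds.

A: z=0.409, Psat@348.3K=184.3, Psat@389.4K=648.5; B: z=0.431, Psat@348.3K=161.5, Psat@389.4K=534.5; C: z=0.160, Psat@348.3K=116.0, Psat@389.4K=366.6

T = 367.1 K

Bubble-point temperature: ΣzᵢPᵢˢᵃᵗ(T) = P. Interpolate ln Pᵢˢᵃᵗ = aᵢ + bᵢ/T.
  T = 348.3 K: ΣzᵢPᵢˢᵃᵗ = 163.55 kPa
  T = 389.4 K: ΣzᵢPᵢˢᵃᵗ = 554.26 kPa
  T = 368.9 K: ΣzᵢPᵢˢᵃᵗ = 311.89 kPa
  T = 358.6 K: ΣzᵢPᵢˢᵃᵗ = 227.94 kPa
  T = 363.8 K: ΣzᵢPᵢˢᵃᵗ = 267.63 kPa
  T = 366.4 K: ΣzᵢPᵢˢᵃᵗ = 289.50 kPa
Interpolating between 366.4 K and 368.9 K gives T ≈ 367.1 K.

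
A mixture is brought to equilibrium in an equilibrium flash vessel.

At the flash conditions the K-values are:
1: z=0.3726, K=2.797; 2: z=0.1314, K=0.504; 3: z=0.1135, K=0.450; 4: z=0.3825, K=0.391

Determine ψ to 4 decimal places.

Iterate (Newton) starting at ψ = 0.5:
  ψ = 0.5000: g = -0.15502, g' = -0.7496 → ψ = 0.2932
  ψ = 0.2932: g = 0.00425, g' = -0.8194 → ψ = 0.2984
Converged at ψ = 0.2984.

ψ = 0.2984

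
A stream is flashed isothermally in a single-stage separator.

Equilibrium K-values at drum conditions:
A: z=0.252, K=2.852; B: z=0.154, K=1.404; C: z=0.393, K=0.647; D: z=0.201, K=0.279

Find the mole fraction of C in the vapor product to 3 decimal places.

y_C = 0.287

Rachford–Rice: g(V/F) = Σ zᵢ(Kᵢ−1)/(1+V/F(Kᵢ−1)) = 0.
g(0) = ΣzᵢKᵢ − 1 = 0.245 and g(1) = 1 − Σzᵢ/Kᵢ = -0.526, so a root lies in (0, 1).
Iterate (Newton) starting at V/F = 0.5:
  V/F = 0.500: g = -0.1010, g' = -0.578 → V/F = 0.325
  V/F = 0.325: g = 0.0002, g' = -0.597 → V/F = 0.326
Converged at V/F = 0.326.
Compositions from xᵢ = zᵢ/(1+V/F(Kᵢ−1)), yᵢ = Kᵢxᵢ:
  A: x = 0.157, y = 0.448
  B: x = 0.136, y = 0.191
  C: x = 0.444, y = 0.287
  D: x = 0.263, y = 0.073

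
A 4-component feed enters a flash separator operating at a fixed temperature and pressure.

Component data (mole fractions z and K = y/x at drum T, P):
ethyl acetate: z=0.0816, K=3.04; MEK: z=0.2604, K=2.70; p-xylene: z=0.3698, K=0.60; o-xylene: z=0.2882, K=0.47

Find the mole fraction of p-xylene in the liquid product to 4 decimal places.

x_p-xylene = 0.4351

Iterate (Newton) starting at V/F = 0.63:
  V/F = 0.6300: g = -0.14047, g' = -0.5287 → V/F = 0.3643
  V/F = 0.3643: g = 0.00642, g' = -0.6042 → V/F = 0.3749
  V/F = 0.3749: g = 0.00003, g' = -0.5977 → V/F = 0.3750
Converged at V/F = 0.3750.
Compositions from xᵢ = zᵢ/(1+V/F(Kᵢ−1)), yᵢ = Kᵢxᵢ:
  ethyl acetate: x = 0.0462, y = 0.1405
  MEK: x = 0.1590, y = 0.4294
  p-xylene: x = 0.4351, y = 0.2610
  o-xylene: x = 0.3597, y = 0.1691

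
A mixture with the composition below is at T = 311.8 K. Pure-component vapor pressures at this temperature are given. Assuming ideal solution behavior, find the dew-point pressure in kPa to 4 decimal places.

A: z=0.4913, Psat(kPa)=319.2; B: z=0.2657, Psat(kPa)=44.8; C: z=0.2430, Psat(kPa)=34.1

Pdew = 68.5116 kPa

At the dew point ψ → 1, so Σzᵢ/Kᵢ = 1 with Kᵢ = Pᵢˢᵃᵗ/P ⇒ 1/P = Σzᵢ/Pᵢˢᵃᵗ.
1/P = 0.4913/319.2 + 0.2657/44.8 + 0.2430/34.1 = 0.0145961 ⇒ P = 68.5116 kPa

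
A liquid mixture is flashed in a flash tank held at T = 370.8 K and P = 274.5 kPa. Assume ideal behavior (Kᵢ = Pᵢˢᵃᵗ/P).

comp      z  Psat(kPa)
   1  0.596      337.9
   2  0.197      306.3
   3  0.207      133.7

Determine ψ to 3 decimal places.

Raoult's law: Kᵢ = Pᵢˢᵃᵗ/P = Pᵢˢᵃᵗ/274.5.
  K_1 = 337.9/274.5 = 1.23097, K_2 = 306.3/274.5 = 1.11585, K_3 = 133.7/274.5 = 0.48707
Iterate (Newton) starting at ψ = 0.47:
  ψ = 0.470: g = 0.0059, g' = -0.123 → ψ = 0.518
  ψ = 0.518: g = -0.0001, g' = -0.129 → ψ = 0.517
Converged at ψ = 0.517.

ψ = 0.517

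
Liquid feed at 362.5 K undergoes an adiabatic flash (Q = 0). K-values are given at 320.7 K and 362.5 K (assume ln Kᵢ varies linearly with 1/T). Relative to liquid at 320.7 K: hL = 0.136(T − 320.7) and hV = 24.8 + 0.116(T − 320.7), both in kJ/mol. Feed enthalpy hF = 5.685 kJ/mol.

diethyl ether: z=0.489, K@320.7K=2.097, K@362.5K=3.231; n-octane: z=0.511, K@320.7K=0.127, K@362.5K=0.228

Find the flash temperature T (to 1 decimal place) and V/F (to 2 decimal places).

T = 329.3 K, V/F = 0.18

Adiabatic flash: solve Rachford–Rice at each trial T, then check hF = ψ·hV(T) + (1−ψ)·hL(T).
  T = 320.7 K: K = (2.097, 0.127), RR gives ψ = 0.094, H_out = 2.339 kJ/mol
  T = 362.5 K: K = (3.231, 0.228), RR gives ψ = 0.404, H_out = 15.375 kJ/mol
  T = 341.6 K: K = (2.638, 0.173), RR gives ψ = 0.279, H_out = 9.655 kJ/mol
  T = 331.1 K: K = (2.359, 0.149), RR gives ψ = 0.199, H_out = 6.298 kJ/mol
  T = 325.9 K: K = (2.226, 0.138), RR gives ψ = 0.150, H_out = 4.421 kJ/mol
  T = 328.5 K: K = (2.292, 0.143), RR gives ψ = 0.175, H_out = 5.382 kJ/mol
  T = 329.8 K: K = (2.326, 0.146), RR gives ψ = 0.187, H_out = 5.845 kJ/mol
  T = 329.1 K: K = (2.308, 0.145), RR gives ψ = 0.181, H_out = 5.597 kJ/mol
Linear interpolation between T = 329.1 (H_out = 5.597) and T = 329.8 (H_out = 5.845) on hF = 5.685 gives T ≈ 329.3 K, at which ψ = 0.18.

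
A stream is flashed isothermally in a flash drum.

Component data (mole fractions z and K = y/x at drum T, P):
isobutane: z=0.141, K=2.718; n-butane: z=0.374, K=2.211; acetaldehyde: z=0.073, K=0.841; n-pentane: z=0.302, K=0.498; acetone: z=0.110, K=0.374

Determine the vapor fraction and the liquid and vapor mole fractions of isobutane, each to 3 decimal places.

Newton iteration, ψ⁰ = 0.63:
  ψ = 0.630: g = 0.0249, g' = -0.555 → ψ = 0.675
Converged at ψ = 0.675.
Compositions from xᵢ = zᵢ/(1+ψ(Kᵢ−1)), yᵢ = Kᵢxᵢ:
  isobutane: x = 0.065, y = 0.177
  n-butane: x = 0.206, y = 0.455
  acetaldehyde: x = 0.082, y = 0.069
  n-pentane: x = 0.457, y = 0.227
  acetone: x = 0.190, y = 0.071

ψ = 0.675, x_isobutane = 0.065, y_isobutane = 0.177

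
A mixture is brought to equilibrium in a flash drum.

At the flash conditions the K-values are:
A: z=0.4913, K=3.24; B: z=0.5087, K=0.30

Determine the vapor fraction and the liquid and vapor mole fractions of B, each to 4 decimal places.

ψ = 0.4748, x_B = 0.7619, y_B = 0.2286

Let ψ = V/F and solve Σ zᵢ(Kᵢ−1)/(1+ψ(Kᵢ−1)) = 0.
g(0) = ΣzᵢKᵢ − 1 = 0.7444 and g(1) = 1 − Σzᵢ/Kᵢ = -0.8473, so a root lies in (0, 1).
Iterate (Newton) starting at ψ = 0.5:
  ψ = 0.5000: g = -0.02872, g' = -1.1385 → ψ = 0.4748
Converged at ψ = 0.4748.
Compositions from xᵢ = zᵢ/(1+ψ(Kᵢ−1)), yᵢ = Kᵢxᵢ:
  A: x = 0.2381, y = 0.7714
  B: x = 0.7619, y = 0.2286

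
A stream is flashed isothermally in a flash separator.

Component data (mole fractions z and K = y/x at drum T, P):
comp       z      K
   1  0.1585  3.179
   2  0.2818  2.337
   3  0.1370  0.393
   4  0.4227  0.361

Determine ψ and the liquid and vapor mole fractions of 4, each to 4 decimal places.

ψ = 0.3489, x_4 = 0.5440, y_4 = 0.1964

Newton–Raphson from ψ = 0.4:
  ψ = 0.4000: g = -0.04266, g' = -0.8282 → ψ = 0.3485
  ψ = 0.3485: g = 0.00036, g' = -0.8444 → ψ = 0.3489
Converged at ψ = 0.3489.
Compositions from xᵢ = zᵢ/(1+ψ(Kᵢ−1)), yᵢ = Kᵢxᵢ:
  1: x = 0.0900, y = 0.2862
  2: x = 0.1922, y = 0.4491
  3: x = 0.1738, y = 0.0683
  4: x = 0.5440, y = 0.1964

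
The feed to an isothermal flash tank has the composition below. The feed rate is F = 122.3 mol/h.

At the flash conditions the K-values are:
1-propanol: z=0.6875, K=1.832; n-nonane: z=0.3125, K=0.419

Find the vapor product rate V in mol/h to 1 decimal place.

Material balance + equilibrium reduce to Σ zᵢ(Kᵢ−1)/(1+β(Kᵢ−1)) = 0.
Check two-phase: ΣzᵢKᵢ = 1.3904 > 1 and Σzᵢ/Kᵢ = 1.1211 > 1, so g(0) = 0.3904 > 0 and g(1) = -0.1211 < 0.
Binary case is linear: z₁(K₁−1)(1+β(K₂−1)) + z₂(K₂−1)(1+β(K₁−1)) = 0
⇒ β = [z₁(K₁−1)+z₂(K₂−1)] / [−(K₁−1)(K₂−1)] = 0.39044/0.48339 = 0.8077
Then V = β·F = 0.8077·122.3 = 98.8 mol/h and L = F − V = 23.5 mol/h.

V = 98.8 mol/h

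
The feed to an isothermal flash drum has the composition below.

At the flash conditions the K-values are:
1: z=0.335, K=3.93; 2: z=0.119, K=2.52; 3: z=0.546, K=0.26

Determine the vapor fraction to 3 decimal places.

ψ = 0.393

Iterate (Newton) starting at ψ = 0.48:
  ψ = 0.480: g = -0.1141, g' = -1.308 → ψ = 0.393
Converged at ψ = 0.393.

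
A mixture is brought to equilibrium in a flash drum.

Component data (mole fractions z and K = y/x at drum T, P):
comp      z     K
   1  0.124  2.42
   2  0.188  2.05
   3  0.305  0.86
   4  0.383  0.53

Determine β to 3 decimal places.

β = 0.355

Let β = V/F and solve Σ zᵢ(Kᵢ−1)/(1+β(Kᵢ−1)) = 0.
Check two-phase: ΣzᵢKᵢ = 1.151 > 1 and Σzᵢ/Kᵢ = 1.220 > 1, so g(0) = 0.151 > 0 and g(1) = -0.220 < 0.
Iterate (Newton) starting at β = 0.5:
  β = 0.500: g = -0.0488, g' = -0.326 → β = 0.350
  β = 0.350: g = 0.0015, g' = -0.350 → β = 0.355
Converged at β = 0.355.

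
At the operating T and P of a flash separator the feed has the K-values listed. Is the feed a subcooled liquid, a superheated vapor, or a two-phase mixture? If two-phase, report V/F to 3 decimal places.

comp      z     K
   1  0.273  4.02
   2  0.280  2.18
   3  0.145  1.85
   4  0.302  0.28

two-phase, V/F = 0.776

ΣzᵢKᵢ = 2.061; Σzᵢ/Kᵢ = 1.353.
Both exceed 1, so a two-phase solution exists.
Material balance + equilibrium reduce to Σ zᵢ(Kᵢ−1)/(1+ψ(Kᵢ−1)) = 0.
Iterate (Newton) starting at ψ = 0.5:
  ψ = 0.500: g = 0.2830, g' = -0.983 → ψ = 0.788
  ψ = 0.788: g = -0.0134, g' = -1.196 → ψ = 0.777
  ψ = 0.777: g = -0.0001, g' = -1.172 → ψ = 0.776
Converged at ψ = 0.776.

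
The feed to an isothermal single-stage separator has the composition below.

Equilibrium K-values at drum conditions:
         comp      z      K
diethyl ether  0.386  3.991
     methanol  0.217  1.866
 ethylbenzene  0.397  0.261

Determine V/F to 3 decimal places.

Newton iteration, V/F⁰ = 0.5:
  V/F = 0.500: g = 0.1285, g' = -1.179 → V/F = 0.609
  V/F = 0.609: g = -0.0012, g' = -1.220 → V/F = 0.608
Converged at V/F = 0.608.

V/F = 0.608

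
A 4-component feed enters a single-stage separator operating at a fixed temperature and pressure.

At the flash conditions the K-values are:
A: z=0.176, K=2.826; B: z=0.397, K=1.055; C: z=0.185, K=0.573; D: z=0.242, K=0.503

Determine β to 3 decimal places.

β = 0.292

Rachford–Rice: g(β) = Σ zᵢ(Kᵢ−1)/(1+β(Kᵢ−1)) = 0.
Feasibility: ΣzᵢKᵢ = 1.144, Σzᵢ/Kᵢ = 1.243 — both > 1, two phases present.
Newton–Raphson from β = 0.4:
  β = 0.400: g = -0.0383, g' = -0.339 → β = 0.287
  β = 0.287: g = 0.0020, g' = -0.379 → β = 0.292
Converged at β = 0.292.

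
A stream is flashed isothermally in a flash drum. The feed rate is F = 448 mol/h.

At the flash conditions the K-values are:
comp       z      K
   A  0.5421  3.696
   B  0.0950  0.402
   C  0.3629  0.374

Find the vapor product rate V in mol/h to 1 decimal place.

Iterate (Newton) starting at ψ = 0.38:
  ψ = 0.3800: g = 0.35032, g' = -1.2631 → ψ = 0.6573
  ψ = 0.6573: g = 0.04757, g' = -1.0156 → ψ = 0.7042
  ψ = 0.7042: g = -0.00017, g' = -1.0252 → ψ = 0.7040
Converged at ψ = 0.7040.
Then V = ψ·F = 0.7040·448 = 315.4 mol/h and L = F − V = 132.6 mol/h.

V = 315.4 mol/h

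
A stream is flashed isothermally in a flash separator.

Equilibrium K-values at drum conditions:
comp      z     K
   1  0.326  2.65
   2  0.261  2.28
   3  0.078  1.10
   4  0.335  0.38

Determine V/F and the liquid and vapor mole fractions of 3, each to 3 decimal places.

V/F = 0.790, x_3 = 0.072, y_3 = 0.080

Material balance + equilibrium reduce to Σ zᵢ(Kᵢ−1)/(1+V/F(Kᵢ−1)) = 0.
Check two-phase: ΣzᵢKᵢ = 1.672 > 1 and Σzᵢ/Kᵢ = 1.190 > 1, so g(0) = 0.672 > 0 and g(1) = -0.190 < 0.
Iterate (Newton) starting at V/F = 0.32:
  V/F = 0.320: g = 0.3375, g' = -0.796 → V/F = 0.744
  V/F = 0.744: g = 0.0345, g' = -0.735 → V/F = 0.791
  V/F = 0.791: g = -0.0007, g' = -0.769 → V/F = 0.790
Converged at V/F = 0.790.
Compositions from xᵢ = zᵢ/(1+V/F(Kᵢ−1)), yᵢ = Kᵢxᵢ:
  1: x = 0.142, y = 0.375
  2: x = 0.130, y = 0.296
  3: x = 0.072, y = 0.080
  4: x = 0.656, y = 0.249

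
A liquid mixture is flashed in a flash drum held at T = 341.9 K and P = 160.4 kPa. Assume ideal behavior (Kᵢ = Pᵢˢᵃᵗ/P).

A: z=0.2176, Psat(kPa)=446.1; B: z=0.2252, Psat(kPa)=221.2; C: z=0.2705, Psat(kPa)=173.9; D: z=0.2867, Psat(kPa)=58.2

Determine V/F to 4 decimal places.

V/F = 0.5646

Raoult's law: Kᵢ = Pᵢˢᵃᵗ/P = Pᵢˢᵃᵗ/160.4.
  K_A = 446.1/160.4 = 2.781172, K_B = 221.2/160.4 = 1.379052, K_C = 173.9/160.4 = 1.084165, K_D = 58.2/160.4 = 0.362843
Newton–Raphson from V/F = 0.45:
  V/F = 0.4500: g = 0.05390, g' = -0.4669 → V/F = 0.5654
  V/F = 0.5654: g = -0.00042, g' = -0.4795 → V/F = 0.5646
Converged at V/F = 0.5646.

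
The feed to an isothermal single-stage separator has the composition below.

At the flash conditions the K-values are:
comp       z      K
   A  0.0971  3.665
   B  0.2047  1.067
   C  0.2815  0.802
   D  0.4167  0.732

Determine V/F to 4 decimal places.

V/F = 0.2191

Material balance + equilibrium reduce to Σ zᵢ(Kᵢ−1)/(1+V/F(Kᵢ−1)) = 0.
Check two-phase: ΣzᵢKᵢ = 1.1051 > 1 and Σzᵢ/Kᵢ = 1.1386 > 1, so g(0) = 0.1051 > 0 and g(1) = -0.1386 < 0.
Newton iteration, V/F⁰ = 0.65:
  V/F = 0.6500: g = -0.09135, g' = -0.1516 → V/F = 0.0476
  V/F = 0.0476: g = 0.07392, g' = -0.5859 → V/F = 0.1738
  V/F = 0.1738: g = 0.01557, g' = -0.3678 → V/F = 0.2161
  V/F = 0.2161: g = 0.00096, g' = -0.3243 → V/F = 0.2190
  V/F = 0.2190: g = 0.00000, g' = -0.3217 → V/F = 0.2191
Converged at V/F = 0.2191.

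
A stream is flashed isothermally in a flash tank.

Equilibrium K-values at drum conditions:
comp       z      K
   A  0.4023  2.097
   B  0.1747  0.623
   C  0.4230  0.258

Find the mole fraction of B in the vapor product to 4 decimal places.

y_B = 0.1125

Material balance + equilibrium reduce to Σ zᵢ(Kᵢ−1)/(1+V/F(Kᵢ−1)) = 0.
Check two-phase: ΣzᵢKᵢ = 1.0616 > 1 and Σzᵢ/Kᵢ = 2.1118 > 1, so g(0) = 0.0616 > 0 and g(1) = -1.1118 < 0.
Newton iteration, V/F⁰ = 0.5:
  V/F = 0.5000: g = -0.29515, g' = -0.8282 → V/F = 0.1436
  V/F = 0.1436: g = -0.03969, g' = -0.6808 → V/F = 0.0853
  V/F = 0.0853: g = 0.00041, g' = -0.6967 → V/F = 0.0859
Converged at V/F = 0.0859.
Compositions from xᵢ = zᵢ/(1+V/F(Kᵢ−1)), yᵢ = Kᵢxᵢ:
  A: x = 0.3676, y = 0.7710
  B: x = 0.1805, y = 0.1125
  C: x = 0.4518, y = 0.1166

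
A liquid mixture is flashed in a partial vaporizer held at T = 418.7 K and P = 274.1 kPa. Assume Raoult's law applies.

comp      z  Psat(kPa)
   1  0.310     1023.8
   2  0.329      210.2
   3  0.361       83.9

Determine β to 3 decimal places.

Raoult's law: Kᵢ = Pᵢˢᵃᵗ/P = Pᵢˢᵃᵗ/274.1.
  K_1 = 1023.8/274.1 = 3.73513, K_2 = 210.2/274.1 = 0.76687, K_3 = 83.9/274.1 = 0.30609
Iterate (Newton) starting at β = 0.66:
  β = 0.660: g = -0.2505, g' = -0.911 → β = 0.385
  β = 0.385: g = -0.0132, g' = -0.895 → β = 0.370
Converged at β = 0.370.

β = 0.370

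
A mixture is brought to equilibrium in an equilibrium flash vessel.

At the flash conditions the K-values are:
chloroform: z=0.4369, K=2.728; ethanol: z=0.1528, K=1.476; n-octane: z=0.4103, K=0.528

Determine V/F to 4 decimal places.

V/F = 0.9196

Material balance + equilibrium reduce to Σ zᵢ(Kᵢ−1)/(1+V/F(Kᵢ−1)) = 0.
g(0) = ΣzᵢKᵢ − 1 = 0.6340 and g(1) = 1 − Σzᵢ/Kᵢ = -0.0408, so a root lies in (0, 1).
Iterate (Newton) starting at V/F = 0.5:
  V/F = 0.5000: g = 0.21029, g' = -0.5547 → V/F = 0.8791
  V/F = 0.8791: g = 0.01995, g' = -0.4898 → V/F = 0.9199
  V/F = 0.9199: g = -0.00013, g' = -0.4968 → V/F = 0.9196
Converged at V/F = 0.9196.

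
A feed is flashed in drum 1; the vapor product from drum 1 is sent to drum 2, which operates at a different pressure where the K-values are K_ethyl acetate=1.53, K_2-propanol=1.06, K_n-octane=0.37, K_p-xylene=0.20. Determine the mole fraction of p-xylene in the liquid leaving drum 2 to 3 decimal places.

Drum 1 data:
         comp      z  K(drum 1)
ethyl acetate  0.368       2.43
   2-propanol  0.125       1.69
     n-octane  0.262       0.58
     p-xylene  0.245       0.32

Drum 1:
Let ψ₁ = V/F and solve Σ zᵢ(Kᵢ−1)/(1+ψ₁(Kᵢ−1)) = 0.
Check two-phase: ΣzᵢKᵢ = 1.336 > 1 and Σzᵢ/Kᵢ = 1.443 > 1, so g(0) = 0.336 > 0 and g(1) = -0.443 < 0.
Newton–Raphson from ψ₁ = 0.38:
  ψ₁ = 0.380: g = 0.0537, g' = -0.625 → ψ₁ = 0.466
  ψ₁ = 0.466: g = 0.0004, g' = -0.619 → ψ₁ = 0.467
Converged at ψ₁ = 0.467.
Drum-1 compositions:
  ethyl acetate: x = 0.221, y = 0.536
  2-propanol: x = 0.095, y = 0.160
  n-octane: x = 0.326, y = 0.189
  p-xylene: x = 0.359, y = 0.115
Drum-2 feed = drum-1 vapor: z₂ = (0.5364, 0.1598, 0.1890, 0.1148).
Drum 2:
Let ψ₂ = V/F and solve Σ zᵢ(Kᵢ−1)/(1+ψ₂(Kᵢ−1)) = 0.
Feasibility: ΣzᵢKᵢ = 1.083, Σzᵢ/Kᵢ = 1.586 — both > 1, two phases present.
Newton iteration, ψ₂⁰ = 0.5:
  ψ₂ = 0.500: g = -0.0929, g' = -0.459 → ψ₂ = 0.297
  ψ₂ = 0.297: g = -0.0121, g' = -0.353 → ψ₂ = 0.263
Converged at ψ₂ = 0.263.
  ethyl acetate: x = 0.471, y = 0.720
  2-propanol: x = 0.157, y = 0.167
  n-octane: x = 0.226, y = 0.084
  p-xylene: x = 0.145, y = 0.029

x_p-xylene (drum 2) = 0.145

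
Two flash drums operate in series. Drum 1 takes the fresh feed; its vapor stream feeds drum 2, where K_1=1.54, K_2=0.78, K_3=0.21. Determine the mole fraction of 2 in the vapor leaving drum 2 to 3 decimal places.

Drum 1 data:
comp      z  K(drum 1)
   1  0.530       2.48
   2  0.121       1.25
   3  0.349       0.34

y_2 (drum 2) = 0.111

Drum 1:
Rachford–Rice: g(ψ₁) = Σ zᵢ(Kᵢ−1)/(1+ψ₁(Kᵢ−1)) = 0.
g(0) = ΣzᵢKᵢ − 1 = 0.584 and g(1) = 1 − Σzᵢ/Kᵢ = -0.337, so a root lies in (0, 1).
Newton–Raphson from ψ₁ = 0.5:
  ψ₁ = 0.500: g = 0.1339, g' = -0.728 → ψ₁ = 0.684
  ψ₁ = 0.684: g = -0.0042, g' = -0.797 → ψ₁ = 0.679
Converged at ψ₁ = 0.679.
Drum-1 compositions:
  1: x = 0.264, y = 0.656
  2: x = 0.103, y = 0.129
  3: x = 0.632, y = 0.215
Drum-2 feed = drum-1 vapor: z₂ = (0.6558, 0.1293, 0.2149).
Drum 2:
Newton iteration, ψ₂⁰ = 0.45:
  ψ₂ = 0.450: g = -0.0101, g' = -0.454 → ψ₂ = 0.428
  ψ₂ = 0.428: g = -0.0002, g' = -0.440 → ψ₂ = 0.427
Converged at ψ₂ = 0.427.
  1: x = 0.533, y = 0.821
  2: x = 0.143, y = 0.111
  3: x = 0.324, y = 0.068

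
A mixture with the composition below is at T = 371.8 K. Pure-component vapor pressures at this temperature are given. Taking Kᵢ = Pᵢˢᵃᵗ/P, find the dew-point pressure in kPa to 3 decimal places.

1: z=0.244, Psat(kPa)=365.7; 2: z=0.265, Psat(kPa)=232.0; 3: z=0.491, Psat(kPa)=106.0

At the dew point ψ → 1, so Σzᵢ/Kᵢ = 1 with Kᵢ = Pᵢˢᵃᵗ/P ⇒ 1/P = Σzᵢ/Pᵢˢᵃᵗ.
1/P = 0.244/365.7 + 0.265/232.0 + 0.491/106.0 = 0.006442 ⇒ P = 155.243 kPa

Pdew = 155.243 kPa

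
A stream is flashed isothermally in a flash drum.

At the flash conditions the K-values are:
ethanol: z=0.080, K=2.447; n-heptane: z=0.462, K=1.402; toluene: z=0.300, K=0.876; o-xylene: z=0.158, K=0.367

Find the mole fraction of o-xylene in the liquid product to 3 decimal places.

x_o-xylene = 0.265

Let ψ = V/F and solve Σ zᵢ(Kᵢ−1)/(1+ψ(Kᵢ−1)) = 0.
Feasibility: ΣzᵢKᵢ = 1.164, Σzᵢ/Kᵢ = 1.135 — both > 1, two phases present.
Newton iteration, ψ⁰ = 0.53:
  ψ = 0.530: g = 0.0283, g' = -0.253 → ψ = 0.642
  ψ = 0.642: g = -0.0012, g' = -0.277 → ψ = 0.637
Converged at ψ = 0.637.
Compositions from xᵢ = zᵢ/(1+ψ(Kᵢ−1)), yᵢ = Kᵢxᵢ:
  ethanol: x = 0.042, y = 0.102
  n-heptane: x = 0.368, y = 0.516
  toluene: x = 0.326, y = 0.285
  o-xylene: x = 0.265, y = 0.097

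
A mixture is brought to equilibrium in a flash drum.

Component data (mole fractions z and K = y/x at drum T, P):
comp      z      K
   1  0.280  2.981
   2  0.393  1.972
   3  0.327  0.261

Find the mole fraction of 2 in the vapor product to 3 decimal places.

y_2 = 0.472

Material balance + equilibrium reduce to Σ zᵢ(Kᵢ−1)/(1+β(Kᵢ−1)) = 0.
Check two-phase: ΣzᵢKᵢ = 1.695 > 1 and Σzᵢ/Kᵢ = 1.546 > 1, so g(0) = 0.695 > 0 and g(1) = -0.546 < 0.
Newton–Raphson from β = 0.5:
  β = 0.500: g = 0.1525, g' = -0.895 → β = 0.670
  β = 0.670: g = -0.0094, g' = -1.040 → β = 0.661
Converged at β = 0.661.
Compositions from xᵢ = zᵢ/(1+β(Kᵢ−1)), yᵢ = Kᵢxᵢ:
  1: x = 0.121, y = 0.361
  2: x = 0.239, y = 0.472
  3: x = 0.640, y = 0.167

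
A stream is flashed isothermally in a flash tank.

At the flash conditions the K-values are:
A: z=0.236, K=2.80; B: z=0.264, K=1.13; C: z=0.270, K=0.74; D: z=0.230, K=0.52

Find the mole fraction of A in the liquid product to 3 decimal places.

x_A = 0.114

Newton iteration, ψ⁰ = 0.62:
  ψ = 0.620: g = -0.0084, g' = -0.308 → ψ = 0.593
Converged at ψ = 0.593.
Compositions from xᵢ = zᵢ/(1+ψ(Kᵢ−1)), yᵢ = Kᵢxᵢ:
  A: x = 0.114, y = 0.320
  B: x = 0.245, y = 0.277
  C: x = 0.319, y = 0.236
  D: x = 0.322, y = 0.167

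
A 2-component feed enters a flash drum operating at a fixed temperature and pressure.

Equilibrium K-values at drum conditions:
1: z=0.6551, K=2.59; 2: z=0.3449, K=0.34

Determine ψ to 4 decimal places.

ψ = 0.7757

Newton–Raphson from ψ = 0.57:
  ψ = 0.5700: g = 0.18149, g' = -0.8418 → ψ = 0.7856
  ψ = 0.7856: g = -0.00962, g' = -0.9754 → ψ = 0.7757
Converged at ψ = 0.7757.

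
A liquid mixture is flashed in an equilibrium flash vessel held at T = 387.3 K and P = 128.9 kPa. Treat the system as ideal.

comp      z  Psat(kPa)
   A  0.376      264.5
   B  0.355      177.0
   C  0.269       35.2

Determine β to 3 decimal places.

β = 0.606

Raoult's law: Kᵢ = Pᵢˢᵃᵗ/P = Pᵢˢᵃᵗ/128.9.
  K_A = 264.5/128.9 = 2.05198, K_B = 177.0/128.9 = 1.37316, K_C = 35.2/128.9 = 0.27308
Iterate (Newton) starting at β = 0.5:
  β = 0.500: g = 0.0637, g' = -0.565 → β = 0.613
  β = 0.613: g = -0.0043, g' = -0.649 → β = 0.606
Converged at β = 0.606.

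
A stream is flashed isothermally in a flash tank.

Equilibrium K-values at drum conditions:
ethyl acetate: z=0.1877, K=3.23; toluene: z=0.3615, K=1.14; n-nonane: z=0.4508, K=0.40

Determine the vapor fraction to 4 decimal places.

ψ = 0.2491

Material balance + equilibrium reduce to Σ zᵢ(Kᵢ−1)/(1+ψ(Kᵢ−1)) = 0.
Check two-phase: ΣzᵢKᵢ = 1.1987 > 1 and Σzᵢ/Kᵢ = 1.5022 > 1, so g(0) = 0.1987 > 0 and g(1) = -0.5022 < 0.
Newton–Raphson from ψ = 0.5:
  ψ = 0.5000: g = -0.14120, g' = -0.5461 → ψ = 0.2414
  ψ = 0.2414: g = 0.00474, g' = -0.6230 → ψ = 0.2490
  ψ = 0.2490: g = 0.00002, g' = -0.6168 → ψ = 0.2491
Converged at ψ = 0.2491.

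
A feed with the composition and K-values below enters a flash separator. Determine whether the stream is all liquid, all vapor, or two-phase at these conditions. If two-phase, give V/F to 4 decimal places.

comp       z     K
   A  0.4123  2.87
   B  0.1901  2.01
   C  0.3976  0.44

ΣzᵢKᵢ = 1.7403; Σzᵢ/Kᵢ = 1.1419.
Both exceed 1, so a two-phase solution exists.
Material balance + equilibrium reduce to Σ zᵢ(Kᵢ−1)/(1+ψ(Kᵢ−1)) = 0.
Newton iteration, ψ⁰ = 0.53:
  ψ = 0.5300: g = 0.19565, g' = -0.6981 → ψ = 0.8103
  ψ = 0.8103: g = 0.00452, g' = -0.7044 → ψ = 0.8167
Converged at ψ = 0.8167.

two-phase, V/F = 0.8167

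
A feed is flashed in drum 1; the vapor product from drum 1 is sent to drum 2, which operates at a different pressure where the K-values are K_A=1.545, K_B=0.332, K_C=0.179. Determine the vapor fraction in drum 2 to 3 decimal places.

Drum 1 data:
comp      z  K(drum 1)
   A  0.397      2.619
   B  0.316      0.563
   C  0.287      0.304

Drum 1:
Let ψ₁ = V/F and solve Σ zᵢ(Kᵢ−1)/(1+ψ₁(Kᵢ−1)) = 0.
g(0) = ΣzᵢKᵢ − 1 = 0.305 and g(1) = 1 − Σzᵢ/Kᵢ = -0.657, so a root lies in (0, 1).
Newton iteration, ψ₁⁰ = 0.5:
  ψ₁ = 0.500: g = -0.1279, g' = -0.744 → ψ₁ = 0.328
Converged at ψ₁ = 0.328.
Drum-1 compositions:
  A: x = 0.259, y = 0.679
  B: x = 0.369, y = 0.208
  C: x = 0.372, y = 0.113
Drum-2 feed = drum-1 vapor: z₂ = (0.6793, 0.2076, 0.1130).
Drum 2:
Rachford–Rice: g(ψ₂) = Σ zᵢ(Kᵢ−1)/(1+ψ₂(Kᵢ−1)) = 0.
Feasibility: ΣzᵢKᵢ = 1.139, Σzᵢ/Kᵢ = 1.697 — both > 1, two phases present.
Iterate (Newton) starting at ψ₂ = 0.46:
  ψ₂ = 0.460: g = -0.0533, g' = -0.519 → ψ₂ = 0.357
  ψ₂ = 0.357: g = -0.0036, g' = -0.454 → ψ₂ = 0.349
Converged at ψ₂ = 0.349.
  A: x = 0.571, y = 0.882
  B: x = 0.271, y = 0.090
  C: x = 0.158, y = 0.028

V/F (drum 2) = 0.349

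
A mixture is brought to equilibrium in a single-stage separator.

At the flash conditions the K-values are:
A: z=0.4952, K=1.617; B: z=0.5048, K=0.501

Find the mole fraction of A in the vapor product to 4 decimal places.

Let β = V/F and solve Σ zᵢ(Kᵢ−1)/(1+β(Kᵢ−1)) = 0.
g(0) = ΣzᵢKᵢ − 1 = 0.0536 and g(1) = 1 − Σzᵢ/Kᵢ = -0.3138, so a root lies in (0, 1).
Newton–Raphson from β = 0.5:
  β = 0.5000: g = -0.10213, g' = -0.3333 → β = 0.1935
  β = 0.1935: g = -0.00588, g' = -0.3044 → β = 0.1742
Converged at β = 0.1742.
Compositions from xᵢ = zᵢ/(1+β(Kᵢ−1)), yᵢ = Kᵢxᵢ:
  A: x = 0.4471, y = 0.7230
  B: x = 0.5529, y = 0.2770

y_A = 0.7230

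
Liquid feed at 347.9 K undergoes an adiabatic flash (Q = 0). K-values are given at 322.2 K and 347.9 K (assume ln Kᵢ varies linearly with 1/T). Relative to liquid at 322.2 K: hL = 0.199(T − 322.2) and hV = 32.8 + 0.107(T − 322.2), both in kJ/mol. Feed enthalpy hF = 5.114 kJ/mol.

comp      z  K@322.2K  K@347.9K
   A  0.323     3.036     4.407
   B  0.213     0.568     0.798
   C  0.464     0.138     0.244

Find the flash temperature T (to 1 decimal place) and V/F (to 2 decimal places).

Adiabatic flash: solve Rachford–Rice at each trial T, then check hF = ψ·hV(T) + (1−ψ)·hL(T).
  T = 322.2 K: K = (3.036, 0.568, 0.138), RR gives ψ = 0.109, H_out = 3.580 kJ/mol
  T = 347.9 K: K = (4.407, 0.798, 0.244), RR gives ψ = 0.333, H_out = 15.264 kJ/mol
  T = 335.0 K: K = (3.681, 0.677, 0.185), RR gives ψ = 0.227, H_out = 9.735 kJ/mol
  T = 328.6 K: K = (3.349, 0.621, 0.160), RR gives ψ = 0.171, H_out = 6.787 kJ/mol
  T = 325.4 K: K = (3.190, 0.594, 0.149), RR gives ψ = 0.141, H_out = 5.223 kJ/mol
  T = 323.8 K: K = (3.113, 0.581, 0.143), RR gives ψ = 0.125, H_out = 4.412 kJ/mol
Linear interpolation between T = 323.8 (H_out = 4.412) and T = 325.4 (H_out = 5.223) on hF = 5.114 gives T ≈ 325.2 K, at which ψ = 0.14.

T = 325.2 K, V/F = 0.14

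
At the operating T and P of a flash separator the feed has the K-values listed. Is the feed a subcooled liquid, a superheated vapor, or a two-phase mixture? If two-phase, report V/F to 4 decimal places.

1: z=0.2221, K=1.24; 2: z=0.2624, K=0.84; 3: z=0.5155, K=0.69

ΣzᵢKᵢ = 0.8515; Σzᵢ/Kᵢ = 1.2386.
Since ΣzᵢKᵢ < 1 the mixture is below its bubble point — single liquid phase.

subcooled liquid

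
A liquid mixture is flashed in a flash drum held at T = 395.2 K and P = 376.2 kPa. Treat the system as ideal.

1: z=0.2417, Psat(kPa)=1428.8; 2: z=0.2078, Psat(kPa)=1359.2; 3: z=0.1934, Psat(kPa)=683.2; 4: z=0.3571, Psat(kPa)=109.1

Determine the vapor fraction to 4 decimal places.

ψ = 0.7145

Raoult's law: Kᵢ = Pᵢˢᵃᵗ/P = Pᵢˢᵃᵗ/376.2.
  K_1 = 1428.8/376.2 = 3.797980, K_2 = 1359.2/376.2 = 3.612972, K_3 = 683.2/376.2 = 1.816055, K_4 = 109.1/376.2 = 0.290005
Let ψ = V/F and solve Σ zᵢ(Kᵢ−1)/(1+ψ(Kᵢ−1)) = 0.
Feasibility: ΣzᵢKᵢ = 2.1235, Σzᵢ/Kᵢ = 1.4590 — both > 1, two phases present.
Newton iteration, ψ⁰ = 0.58:
  ψ = 0.5800: g = 0.14977, g' = -1.0789 → ψ = 0.7188
  ψ = 0.7188: g = -0.00510, g' = -1.1819 → ψ = 0.7145
Converged at ψ = 0.7145.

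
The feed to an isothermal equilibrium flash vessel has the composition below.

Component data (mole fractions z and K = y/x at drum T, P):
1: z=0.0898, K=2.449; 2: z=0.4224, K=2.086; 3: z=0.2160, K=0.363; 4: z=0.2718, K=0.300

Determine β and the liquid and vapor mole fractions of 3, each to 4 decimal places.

Material balance + equilibrium reduce to Σ zᵢ(Kᵢ−1)/(1+β(Kᵢ−1)) = 0.
Feasibility: ΣzᵢKᵢ = 1.2610, Σzᵢ/Kᵢ = 1.7402 — both > 1, two phases present.
Newton iteration, β⁰ = 0.5:
  β = 0.5000: g = -0.12185, g' = -0.7766 → β = 0.3431
  β = 0.3431: g = -0.00535, g' = -0.7227 → β = 0.3357
Converged at β = 0.3357.
Compositions from xᵢ = zᵢ/(1+β(Kᵢ−1)), yᵢ = Kᵢxᵢ:
  1: x = 0.0604, y = 0.1480
  2: x = 0.3096, y = 0.6457
  3: x = 0.2747, y = 0.0997
  4: x = 0.3553, y = 0.1066

β = 0.3357, x_3 = 0.2747, y_3 = 0.0997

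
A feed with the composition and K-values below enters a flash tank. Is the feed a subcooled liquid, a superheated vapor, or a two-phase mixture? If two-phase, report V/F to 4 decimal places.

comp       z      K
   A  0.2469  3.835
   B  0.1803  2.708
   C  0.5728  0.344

ΣzᵢKᵢ = 1.6322; Σzᵢ/Kᵢ = 1.7961.
Both exceed 1, so a two-phase solution exists.
Let ψ = V/F and solve Σ zᵢ(Kᵢ−1)/(1+ψ(Kᵢ−1)) = 0.
Newton–Raphson from ψ = 0.46:
  ψ = 0.4600: g = -0.06190, g' = -1.0443 → ψ = 0.4007
  ψ = 0.4007: g = 0.00075, g' = -1.0740 → ψ = 0.4014
Converged at ψ = 0.4014.

two-phase, V/F = 0.4014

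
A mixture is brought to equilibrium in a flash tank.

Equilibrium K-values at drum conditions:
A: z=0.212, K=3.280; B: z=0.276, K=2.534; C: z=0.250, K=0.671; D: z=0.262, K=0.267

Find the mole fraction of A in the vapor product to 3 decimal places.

y_A = 0.301

Material balance + equilibrium reduce to Σ zᵢ(Kᵢ−1)/(1+β(Kᵢ−1)) = 0.
Feasibility: ΣzᵢKᵢ = 1.632, Σzᵢ/Kᵢ = 1.527 — both > 1, two phases present.
Iterate (Newton) starting at β = 0.45:
  β = 0.450: g = 0.1059, g' = -0.847 → β = 0.575
  β = 0.575: g = 0.0006, g' = -0.852 → β = 0.576
Converged at β = 0.576.
Compositions from xᵢ = zᵢ/(1+β(Kᵢ−1)), yᵢ = Kᵢxᵢ:
  A: x = 0.092, y = 0.301
  B: x = 0.147, y = 0.371
  C: x = 0.308, y = 0.207
  D: x = 0.453, y = 0.121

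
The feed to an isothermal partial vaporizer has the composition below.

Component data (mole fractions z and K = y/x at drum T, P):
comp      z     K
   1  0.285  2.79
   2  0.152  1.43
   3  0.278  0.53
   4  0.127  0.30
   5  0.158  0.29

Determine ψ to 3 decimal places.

ψ = 0.276

Newton–Raphson from ψ = 0.66:
  ψ = 0.660: g = -0.2810, g' = -0.835 → ψ = 0.324
  ψ = 0.324: g = -0.0342, g' = -0.712 → ψ = 0.275
  ψ = 0.275: g = 0.0004, g' = -0.732 → ψ = 0.276
Converged at ψ = 0.276.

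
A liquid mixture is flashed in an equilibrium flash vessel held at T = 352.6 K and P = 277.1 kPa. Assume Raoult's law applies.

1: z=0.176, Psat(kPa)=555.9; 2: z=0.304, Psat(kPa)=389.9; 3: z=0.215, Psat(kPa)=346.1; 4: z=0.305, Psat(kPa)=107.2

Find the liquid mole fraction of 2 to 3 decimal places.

Raoult's law: Kᵢ = Pᵢˢᵃᵗ/P = Pᵢˢᵃᵗ/277.1.
  K_1 = 555.9/277.1 = 2.00613, K_2 = 389.9/277.1 = 1.40707, K_3 = 346.1/277.1 = 1.24901, K_4 = 107.2/277.1 = 0.38686
Rachford–Rice: g(V/F) = Σ zᵢ(Kᵢ−1)/(1+V/F(Kᵢ−1)) = 0.
g(0) = ΣzᵢKᵢ − 1 = 0.167 and g(1) = 1 − Σzᵢ/Kᵢ = -0.264, so a root lies in (0, 1).
Newton iteration, V/F⁰ = 0.5:
  V/F = 0.500: g = -0.0014, g' = -0.363 → V/F = 0.496
Converged at V/F = 0.496.
Compositions from xᵢ = zᵢ/(1+V/F(Kᵢ−1)), yᵢ = Kᵢxᵢ:
  1: x = 0.117, y = 0.236
  2: x = 0.253, y = 0.356
  3: x = 0.191, y = 0.239
  4: x = 0.438, y = 0.170

x_2 = 0.253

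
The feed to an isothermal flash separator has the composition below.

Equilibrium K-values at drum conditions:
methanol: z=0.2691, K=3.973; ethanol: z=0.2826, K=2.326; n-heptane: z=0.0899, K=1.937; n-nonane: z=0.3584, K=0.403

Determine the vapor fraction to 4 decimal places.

Material balance + equilibrium reduce to Σ zᵢ(Kᵢ−1)/(1+ψ(Kᵢ−1)) = 0.
Check two-phase: ΣzᵢKᵢ = 2.0450 > 1 and Σzᵢ/Kᵢ = 1.1250 > 1, so g(0) = 1.0450 > 0 and g(1) = -0.1250 < 0.
Newton–Raphson from ψ = 0.56:
  ψ = 0.5600: g = 0.24908, g' = -0.8208 → ψ = 0.8635
  ψ = 0.8635: g = 0.00393, g' = -0.8632 → ψ = 0.8680
Converged at ψ = 0.8680.

ψ = 0.8680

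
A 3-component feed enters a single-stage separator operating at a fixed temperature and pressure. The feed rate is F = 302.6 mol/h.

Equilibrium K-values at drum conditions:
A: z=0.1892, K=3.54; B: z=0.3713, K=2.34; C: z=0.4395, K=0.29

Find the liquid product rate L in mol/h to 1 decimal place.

L = 143.6 mol/h

Material balance + equilibrium reduce to Σ zᵢ(Kᵢ−1)/(1+ψ(Kᵢ−1)) = 0.
Feasibility: ΣzᵢKᵢ = 1.6661, Σzᵢ/Kᵢ = 1.7276 — both > 1, two phases present.
Newton iteration, ψ⁰ = 0.46:
  ψ = 0.4600: g = 0.06604, g' = -1.0034 → ψ = 0.5258
  ψ = 0.5258: g = -0.00031, g' = -1.0174 → ψ = 0.5255
Converged at ψ = 0.5255.
Then V = ψ·F = 0.5255·302.6 = 159.0 mol/h and L = F − V = 143.6 mol/h.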